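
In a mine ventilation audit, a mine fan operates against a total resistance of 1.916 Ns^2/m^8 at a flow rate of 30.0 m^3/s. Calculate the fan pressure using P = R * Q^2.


1724.4 Pa

Compute Q^2:
Q^2 = 30.0^2 = 900.0
Compute pressure:
P = R * Q^2 = 1.916 * 900.0
= 1724.4 Pa


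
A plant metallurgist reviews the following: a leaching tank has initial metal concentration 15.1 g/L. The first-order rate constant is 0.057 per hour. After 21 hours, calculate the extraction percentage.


69.7901%

Compute the exponent:
-k * t = -0.057 * 21 = -1.197
Remaining concentration:
C = 15.1 * exp(-1.197)
= 15.1 * 0.3020991513
= 4.561697184 g/L
Extracted = 15.1 - 4.561697184 = 10.53830282 g/L
Extraction % = 10.53830282 / 15.1 * 100
= 69.7901%


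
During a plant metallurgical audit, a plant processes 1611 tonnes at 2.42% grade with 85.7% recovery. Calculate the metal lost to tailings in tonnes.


Total metal in feed:
= 1611 * 2.42 / 100 = 38.9862 tonnes
Metal recovered:
= 38.9862 * 85.7 / 100 = 33.4111734 tonnes
Metal lost to tailings:
= 38.9862 - 33.4111734
= 5.575 tonnes

5.575 tonnes


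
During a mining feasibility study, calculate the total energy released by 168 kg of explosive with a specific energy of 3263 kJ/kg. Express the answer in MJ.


548.184 MJ

Energy = mass * specific_energy / 1000
= 168 * 3263 / 1000
= 548184 / 1000
= 548.184 MJ


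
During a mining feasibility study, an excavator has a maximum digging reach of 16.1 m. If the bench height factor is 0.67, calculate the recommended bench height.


Bench height = reach * factor
= 16.1 * 0.67
= 10.787 m

10.787 m


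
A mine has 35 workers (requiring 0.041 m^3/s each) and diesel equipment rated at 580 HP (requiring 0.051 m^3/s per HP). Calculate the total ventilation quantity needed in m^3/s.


31.015 m^3/s

Airflow for workers:
Q_people = 35 * 0.041 = 1.435 m^3/s
Airflow for diesel equipment:
Q_diesel = 580 * 0.051 = 29.58 m^3/s
Total ventilation:
Q_total = 1.435 + 29.58
= 31.015 m^3/s


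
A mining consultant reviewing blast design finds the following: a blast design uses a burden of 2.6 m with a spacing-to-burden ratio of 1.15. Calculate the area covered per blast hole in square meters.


First, find the spacing:
Spacing = burden * ratio = 2.6 * 1.15
= 2.99 m
Then, calculate the area:
Area = burden * spacing = 2.6 * 2.99
= 7.774 m^2

7.774 m^2


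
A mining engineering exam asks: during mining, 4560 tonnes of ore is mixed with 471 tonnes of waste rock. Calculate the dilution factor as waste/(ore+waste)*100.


Total material = ore + waste
= 4560 + 471 = 5031 tonnes
Dilution = waste / total * 100
= 471 / 5031 * 100
= 0.09361955874 * 100
= 9.362%

9.362%


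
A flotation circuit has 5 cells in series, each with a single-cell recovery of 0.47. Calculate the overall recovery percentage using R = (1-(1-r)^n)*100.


95.818%

Complement of single-cell recovery:
1 - r = 1 - 0.47 = 0.53
Raise to power n:
(1 - r)^5 = 0.53^5 = 0.0418195493
Overall recovery:
R = (1 - 0.0418195493) * 100
= 95.818%


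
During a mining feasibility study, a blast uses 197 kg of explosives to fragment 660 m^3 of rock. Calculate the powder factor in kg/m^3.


Powder factor = explosive mass / rock volume
= 197 / 660
= 0.2985 kg/m^3

0.2985 kg/m^3


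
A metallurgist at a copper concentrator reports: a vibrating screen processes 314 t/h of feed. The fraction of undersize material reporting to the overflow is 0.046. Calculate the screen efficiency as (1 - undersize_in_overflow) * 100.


95.4%

Screen efficiency = (1 - fraction of undersize in overflow) * 100
= (1 - 0.046) * 100
= 0.954 * 100
= 95.4%


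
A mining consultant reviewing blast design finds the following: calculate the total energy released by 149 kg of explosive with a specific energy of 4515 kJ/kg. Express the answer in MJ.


672.735 MJ

Energy = mass * specific_energy / 1000
= 149 * 4515 / 1000
= 672735 / 1000
= 672.735 MJ


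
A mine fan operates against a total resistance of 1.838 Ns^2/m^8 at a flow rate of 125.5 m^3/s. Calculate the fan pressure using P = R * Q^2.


Compute Q^2:
Q^2 = 125.5^2 = 15750.25
Compute pressure:
P = R * Q^2 = 1.838 * 15750.25
= 28948.9595 Pa

28948.9595 Pa


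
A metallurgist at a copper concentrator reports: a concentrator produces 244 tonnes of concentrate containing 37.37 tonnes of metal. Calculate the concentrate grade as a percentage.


Grade = (metal in concentrate / concentrate mass) * 100
= (37.37 / 244) * 100
= 0.1531557377 * 100
= 15.3156%

15.3156%


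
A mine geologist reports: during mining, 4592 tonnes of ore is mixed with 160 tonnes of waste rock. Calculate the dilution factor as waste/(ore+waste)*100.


Total material = ore + waste
= 4592 + 160 = 4752 tonnes
Dilution = waste / total * 100
= 160 / 4752 * 100
= 0.03367003367 * 100
= 3.367%

3.367%


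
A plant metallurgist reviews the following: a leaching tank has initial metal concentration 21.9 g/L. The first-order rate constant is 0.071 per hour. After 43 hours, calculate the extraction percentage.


Compute the exponent:
-k * t = -0.071 * 43 = -3.053
Remaining concentration:
C = 21.9 * exp(-3.053)
= 21.9 * 0.04721706052
= 1.034053625 g/L
Extracted = 21.9 - 1.034053625 = 20.86594637 g/L
Extraction % = 20.86594637 / 21.9 * 100
= 95.2783%

95.2783%


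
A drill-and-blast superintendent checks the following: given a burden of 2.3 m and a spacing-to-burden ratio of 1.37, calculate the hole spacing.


3.151 m

Spacing = burden * ratio
= 2.3 * 1.37
= 3.151 m


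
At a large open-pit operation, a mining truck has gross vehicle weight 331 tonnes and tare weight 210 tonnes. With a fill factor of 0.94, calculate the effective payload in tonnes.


Maximum payload = gross - tare
= 331 - 210 = 121 tonnes
Effective payload = max payload * fill factor
= 121 * 0.94
= 113.74 tonnes

113.74 tonnes


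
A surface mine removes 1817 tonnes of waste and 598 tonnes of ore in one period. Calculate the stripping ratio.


3.0385

Stripping ratio = waste tonnage / ore tonnage
= 1817 / 598
= 3.0385


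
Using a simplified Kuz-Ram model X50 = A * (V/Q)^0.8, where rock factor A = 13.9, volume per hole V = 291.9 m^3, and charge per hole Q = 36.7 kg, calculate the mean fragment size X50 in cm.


73.0246 cm

Compute V/Q:
V/Q = 291.9 / 36.7 = 7.953678474
Raise to the power 0.8:
(V/Q)^0.8 = 7.953678474^0.8 = 5.253568806
Multiply by A:
X50 = 13.9 * 5.253568806
= 73.0246 cm


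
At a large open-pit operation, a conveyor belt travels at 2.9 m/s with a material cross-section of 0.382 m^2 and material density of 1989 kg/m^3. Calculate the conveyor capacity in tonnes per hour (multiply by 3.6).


Volumetric flow = speed * area
= 2.9 * 0.382 = 1.1078 m^3/s
Mass flow = volumetric * density
= 1.1078 * 1989 = 2203.4142 kg/s
Convert to t/h: multiply by 3.6
Capacity = 2203.4142 * 3.6
= 7932.2911 t/h

7932.2911 t/h


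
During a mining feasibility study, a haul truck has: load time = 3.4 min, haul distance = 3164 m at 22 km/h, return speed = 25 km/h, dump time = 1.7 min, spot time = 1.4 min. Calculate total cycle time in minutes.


Convert haul speed to m/min: 22 * 1000/60 = 366.6666667 m/min
Haul time = 3164 / 366.6666667 = 8.629090909 min
Convert return speed to m/min: 25 * 1000/60 = 416.6666667 m/min
Return time = 3164 / 416.6666667 = 7.5936 min
Total cycle time:
= 3.4 + 8.629090909 + 1.7 + 7.5936 + 1.4
= 22.7227 min

22.7227 min


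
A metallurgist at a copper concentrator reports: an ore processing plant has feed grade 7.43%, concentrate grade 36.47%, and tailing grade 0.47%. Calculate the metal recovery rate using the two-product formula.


Using the two-product formula:
R = 100 * c * (f - t) / (f * (c - t))
Numerator = 100 * 36.47 * (7.43 - 0.47)
= 100 * 36.47 * 6.96
= 25383.12
Denominator = 7.43 * (36.47 - 0.47)
= 7.43 * 36.0
= 267.48
R = 25383.12 / 267.48
= 94.8973%

94.8973%


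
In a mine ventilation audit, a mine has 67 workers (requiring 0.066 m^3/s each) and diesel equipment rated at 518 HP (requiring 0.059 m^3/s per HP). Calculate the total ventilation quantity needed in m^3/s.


34.984 m^3/s

Airflow for workers:
Q_people = 67 * 0.066 = 4.422 m^3/s
Airflow for diesel equipment:
Q_diesel = 518 * 0.059 = 30.562 m^3/s
Total ventilation:
Q_total = 4.422 + 30.562
= 34.984 m^3/s


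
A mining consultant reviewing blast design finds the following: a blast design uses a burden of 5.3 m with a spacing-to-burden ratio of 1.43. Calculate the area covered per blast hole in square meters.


40.1687 m^2

First, find the spacing:
Spacing = burden * ratio = 5.3 * 1.43
= 7.579 m
Then, calculate the area:
Area = burden * spacing = 5.3 * 7.579
= 40.1687 m^2


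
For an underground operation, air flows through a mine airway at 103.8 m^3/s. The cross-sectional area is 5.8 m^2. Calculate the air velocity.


17.8966 m/s

Velocity = flow rate / cross-sectional area
= 103.8 / 5.8
= 17.8966 m/s


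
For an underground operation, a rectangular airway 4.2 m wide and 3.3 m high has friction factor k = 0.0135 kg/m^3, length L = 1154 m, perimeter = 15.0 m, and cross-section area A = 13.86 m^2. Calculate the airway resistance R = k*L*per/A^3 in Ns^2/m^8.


Compute the numerator:
k * L * per = 0.0135 * 1154 * 15.0
= 233.685
Compute the denominator:
A^3 = 13.86^3 = 2662.500456
Resistance:
R = 233.685 / 2662.500456
= 0.0878 Ns^2/m^8

0.0878 Ns^2/m^8


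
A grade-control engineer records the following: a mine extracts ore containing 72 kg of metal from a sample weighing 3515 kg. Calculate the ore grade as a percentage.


2.0484%

Ore grade = (metal mass / ore mass) * 100
= (72 / 3515) * 100
= 0.02048364154 * 100
= 2.0484%


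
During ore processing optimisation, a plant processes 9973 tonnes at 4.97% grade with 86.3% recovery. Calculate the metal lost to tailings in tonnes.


Total metal in feed:
= 9973 * 4.97 / 100 = 495.6581 tonnes
Metal recovered:
= 495.6581 * 86.3 / 100 = 427.7529403 tonnes
Metal lost to tailings:
= 495.6581 - 427.7529403
= 67.9052 tonnes

67.9052 tonnes


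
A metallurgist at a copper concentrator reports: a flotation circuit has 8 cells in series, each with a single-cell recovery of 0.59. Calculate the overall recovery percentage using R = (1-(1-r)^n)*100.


99.9202%

Complement of single-cell recovery:
1 - r = 1 - 0.59 = 0.41
Raise to power n:
(1 - r)^8 = 0.41^8 = 0.0007984925229
Overall recovery:
R = (1 - 0.0007984925229) * 100
= 99.9202%


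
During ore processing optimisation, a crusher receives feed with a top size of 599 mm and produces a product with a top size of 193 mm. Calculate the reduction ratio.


Reduction ratio = feed size / product size
= 599 / 193
= 3.1036

3.1036


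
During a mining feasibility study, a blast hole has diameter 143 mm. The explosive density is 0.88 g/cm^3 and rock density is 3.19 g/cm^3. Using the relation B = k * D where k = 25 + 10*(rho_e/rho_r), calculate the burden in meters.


First, compute k:
rho_e / rho_r = 0.88 / 3.19 = 0.275862069
k = 25 + 10 * 0.275862069 = 27.75862069
Then, compute burden:
B = k * D / 1000 = 27.75862069 * 143 / 1000
= 3969.482759 / 1000
= 3.9695 m

3.9695 m


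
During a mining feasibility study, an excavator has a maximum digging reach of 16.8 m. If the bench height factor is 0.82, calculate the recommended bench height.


13.776 m

Bench height = reach * factor
= 16.8 * 0.82
= 13.776 m


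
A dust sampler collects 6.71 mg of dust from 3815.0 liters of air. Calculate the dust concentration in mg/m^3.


Convert liters to m^3: 1 m^3 = 1000 L
Concentration = mass / volume * 1000
= 6.71 / 3815.0 * 1000
= 0.001758846658 * 1000
= 1.7588 mg/m^3

1.7588 mg/m^3


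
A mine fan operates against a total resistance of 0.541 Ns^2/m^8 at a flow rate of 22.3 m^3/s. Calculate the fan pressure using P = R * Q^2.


269.0339 Pa

Compute Q^2:
Q^2 = 22.3^2 = 497.29
Compute pressure:
P = R * Q^2 = 0.541 * 497.29
= 269.0339 Pa


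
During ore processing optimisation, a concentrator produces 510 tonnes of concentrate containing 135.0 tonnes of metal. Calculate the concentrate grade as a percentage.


26.4706%

Grade = (metal in concentrate / concentrate mass) * 100
= (135.0 / 510) * 100
= 0.2647058824 * 100
= 26.4706%


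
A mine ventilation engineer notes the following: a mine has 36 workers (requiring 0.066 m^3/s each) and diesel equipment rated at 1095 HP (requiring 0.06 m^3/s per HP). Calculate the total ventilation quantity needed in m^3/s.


68.076 m^3/s

Airflow for workers:
Q_people = 36 * 0.066 = 2.376 m^3/s
Airflow for diesel equipment:
Q_diesel = 1095 * 0.06 = 65.7 m^3/s
Total ventilation:
Q_total = 2.376 + 65.7
= 68.076 m^3/s


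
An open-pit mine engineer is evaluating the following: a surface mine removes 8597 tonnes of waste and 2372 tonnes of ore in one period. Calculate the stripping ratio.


Stripping ratio = waste tonnage / ore tonnage
= 8597 / 2372
= 3.6244

3.6244


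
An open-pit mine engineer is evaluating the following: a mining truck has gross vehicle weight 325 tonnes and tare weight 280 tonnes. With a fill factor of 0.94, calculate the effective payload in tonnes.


42.3 tonnes

Maximum payload = gross - tare
= 325 - 280 = 45 tonnes
Effective payload = max payload * fill factor
= 45 * 0.94
= 42.3 tonnes


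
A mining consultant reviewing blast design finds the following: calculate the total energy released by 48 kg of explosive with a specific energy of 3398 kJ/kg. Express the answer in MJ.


Energy = mass * specific_energy / 1000
= 48 * 3398 / 1000
= 163104 / 1000
= 163.104 MJ

163.104 MJ


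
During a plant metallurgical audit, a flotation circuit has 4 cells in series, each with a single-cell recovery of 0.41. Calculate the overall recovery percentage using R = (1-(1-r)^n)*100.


87.8826%

Complement of single-cell recovery:
1 - r = 1 - 0.41 = 0.59
Raise to power n:
(1 - r)^4 = 0.59^4 = 0.12117361
Overall recovery:
R = (1 - 0.12117361) * 100
= 87.8826%


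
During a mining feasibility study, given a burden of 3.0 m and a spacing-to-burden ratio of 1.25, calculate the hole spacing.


Spacing = burden * ratio
= 3.0 * 1.25
= 3.75 m

3.75 m


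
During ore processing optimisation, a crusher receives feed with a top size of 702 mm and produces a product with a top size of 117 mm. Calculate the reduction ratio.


6.0

Reduction ratio = feed size / product size
= 702 / 117
= 6.0


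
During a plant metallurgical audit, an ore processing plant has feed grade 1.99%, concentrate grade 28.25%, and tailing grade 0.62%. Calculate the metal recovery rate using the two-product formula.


70.389%

Using the two-product formula:
R = 100 * c * (f - t) / (f * (c - t))
Numerator = 100 * 28.25 * (1.99 - 0.62)
= 100 * 28.25 * 1.37
= 3870.25
Denominator = 1.99 * (28.25 - 0.62)
= 1.99 * 27.63
= 54.9837
R = 3870.25 / 54.9837
= 70.389%


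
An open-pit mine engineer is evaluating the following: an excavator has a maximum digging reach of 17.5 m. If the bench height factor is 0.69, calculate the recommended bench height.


12.075 m

Bench height = reach * factor
= 17.5 * 0.69
= 12.075 m


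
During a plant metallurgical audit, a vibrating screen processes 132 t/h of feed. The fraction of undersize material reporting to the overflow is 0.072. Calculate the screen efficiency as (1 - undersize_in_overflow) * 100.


Screen efficiency = (1 - fraction of undersize in overflow) * 100
= (1 - 0.072) * 100
= 0.928 * 100
= 92.8%

92.8%


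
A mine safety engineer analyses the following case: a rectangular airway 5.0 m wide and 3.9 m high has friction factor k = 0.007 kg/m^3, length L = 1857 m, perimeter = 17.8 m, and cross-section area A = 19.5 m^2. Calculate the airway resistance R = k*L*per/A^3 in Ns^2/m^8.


0.0312 Ns^2/m^8

Compute the numerator:
k * L * per = 0.007 * 1857 * 17.8
= 231.3822
Compute the denominator:
A^3 = 19.5^3 = 7414.875
Resistance:
R = 231.3822 / 7414.875
= 0.0312 Ns^2/m^8


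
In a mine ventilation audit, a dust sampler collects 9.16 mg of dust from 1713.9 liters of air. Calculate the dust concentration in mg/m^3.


Convert liters to m^3: 1 m^3 = 1000 L
Concentration = mass / volume * 1000
= 9.16 / 1713.9 * 1000
= 0.005344535854 * 1000
= 5.3445 mg/m^3

5.3445 mg/m^3


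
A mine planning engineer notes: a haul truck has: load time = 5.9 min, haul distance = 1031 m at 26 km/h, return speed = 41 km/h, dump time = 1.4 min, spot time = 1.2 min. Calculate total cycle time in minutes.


12.388 min

Convert haul speed to m/min: 26 * 1000/60 = 433.3333333 m/min
Haul time = 1031 / 433.3333333 = 2.379230769 min
Convert return speed to m/min: 41 * 1000/60 = 683.3333333 m/min
Return time = 1031 / 683.3333333 = 1.508780488 min
Total cycle time:
= 5.9 + 2.379230769 + 1.4 + 1.508780488 + 1.2
= 12.388 min


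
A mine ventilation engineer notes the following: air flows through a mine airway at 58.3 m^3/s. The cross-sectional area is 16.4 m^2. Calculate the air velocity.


3.5549 m/s

Velocity = flow rate / cross-sectional area
= 58.3 / 16.4
= 3.5549 m/s


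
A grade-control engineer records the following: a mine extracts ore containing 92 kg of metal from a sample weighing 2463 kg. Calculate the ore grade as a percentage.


3.7353%

Ore grade = (metal mass / ore mass) * 100
= (92 / 2463) * 100
= 0.03735282176 * 100
= 3.7353%


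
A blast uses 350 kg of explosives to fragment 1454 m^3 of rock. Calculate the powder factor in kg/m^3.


Powder factor = explosive mass / rock volume
= 350 / 1454
= 0.2407 kg/m^3

0.2407 kg/m^3


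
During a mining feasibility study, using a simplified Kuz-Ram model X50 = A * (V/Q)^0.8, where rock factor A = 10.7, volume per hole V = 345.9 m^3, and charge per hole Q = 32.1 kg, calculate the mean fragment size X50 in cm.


71.6705 cm

Compute V/Q:
V/Q = 345.9 / 32.1 = 10.77570093
Raise to the power 0.8:
(V/Q)^0.8 = 10.77570093^0.8 = 6.698173978
Multiply by A:
X50 = 10.7 * 6.698173978
= 71.6705 cm


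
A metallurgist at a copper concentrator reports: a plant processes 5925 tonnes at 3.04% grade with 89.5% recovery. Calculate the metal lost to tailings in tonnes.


18.9126 tonnes

Total metal in feed:
= 5925 * 3.04 / 100 = 180.12 tonnes
Metal recovered:
= 180.12 * 89.5 / 100 = 161.2074 tonnes
Metal lost to tailings:
= 180.12 - 161.2074
= 18.9126 tonnes


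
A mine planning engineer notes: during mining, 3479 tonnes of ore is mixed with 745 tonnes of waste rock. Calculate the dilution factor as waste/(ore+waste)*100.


17.6373%

Total material = ore + waste
= 3479 + 745 = 4224 tonnes
Dilution = waste / total * 100
= 745 / 4224 * 100
= 0.1763731061 * 100
= 17.6373%


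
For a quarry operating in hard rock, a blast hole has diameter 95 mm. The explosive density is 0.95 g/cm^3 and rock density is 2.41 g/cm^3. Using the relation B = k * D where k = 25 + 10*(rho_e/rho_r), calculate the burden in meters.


2.7495 m

First, compute k:
rho_e / rho_r = 0.95 / 2.41 = 0.3941908714
k = 25 + 10 * 0.3941908714 = 28.94190871
Then, compute burden:
B = k * D / 1000 = 28.94190871 * 95 / 1000
= 2749.481328 / 1000
= 2.7495 m


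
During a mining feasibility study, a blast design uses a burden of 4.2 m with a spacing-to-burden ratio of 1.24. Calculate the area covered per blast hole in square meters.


First, find the spacing:
Spacing = burden * ratio = 4.2 * 1.24
= 5.208 m
Then, calculate the area:
Area = burden * spacing = 4.2 * 5.208
= 21.8736 m^2

21.8736 m^2


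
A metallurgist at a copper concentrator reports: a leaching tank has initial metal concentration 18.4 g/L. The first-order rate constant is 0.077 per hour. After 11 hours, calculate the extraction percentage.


Compute the exponent:
-k * t = -0.077 * 11 = -0.847
Remaining concentration:
C = 18.4 * exp(-0.847)
= 18.4 * 0.428699102
= 7.888063477 g/L
Extracted = 18.4 - 7.888063477 = 10.51193652 g/L
Extraction % = 10.51193652 / 18.4 * 100
= 57.1301%

57.1301%


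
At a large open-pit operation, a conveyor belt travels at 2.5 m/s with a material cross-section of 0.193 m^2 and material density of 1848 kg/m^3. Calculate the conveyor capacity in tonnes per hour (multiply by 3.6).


3209.976 t/h

Volumetric flow = speed * area
= 2.5 * 0.193 = 0.4825 m^3/s
Mass flow = volumetric * density
= 0.4825 * 1848 = 891.66 kg/s
Convert to t/h: multiply by 3.6
Capacity = 891.66 * 3.6
= 3209.976 t/h


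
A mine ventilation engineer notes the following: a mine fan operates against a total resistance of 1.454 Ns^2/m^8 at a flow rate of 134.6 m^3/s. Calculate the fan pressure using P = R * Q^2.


Compute Q^2:
Q^2 = 134.6^2 = 18117.16
Compute pressure:
P = R * Q^2 = 1.454 * 18117.16
= 26342.3506 Pa

26342.3506 Pa


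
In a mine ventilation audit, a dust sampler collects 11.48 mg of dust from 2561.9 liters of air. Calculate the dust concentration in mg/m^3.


Convert liters to m^3: 1 m^3 = 1000 L
Concentration = mass / volume * 1000
= 11.48 / 2561.9 * 1000
= 0.004481049221 * 1000
= 4.481 mg/m^3

4.481 mg/m^3


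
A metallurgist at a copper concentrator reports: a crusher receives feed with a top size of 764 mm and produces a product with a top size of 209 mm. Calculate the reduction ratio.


3.6555

Reduction ratio = feed size / product size
= 764 / 209
= 3.6555


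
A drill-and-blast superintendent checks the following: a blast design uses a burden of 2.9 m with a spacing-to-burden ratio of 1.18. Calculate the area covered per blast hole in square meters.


First, find the spacing:
Spacing = burden * ratio = 2.9 * 1.18
= 3.422 m
Then, calculate the area:
Area = burden * spacing = 2.9 * 3.422
= 9.9238 m^2

9.9238 m^2


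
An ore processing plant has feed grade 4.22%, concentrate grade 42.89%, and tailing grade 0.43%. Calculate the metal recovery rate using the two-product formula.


Using the two-product formula:
R = 100 * c * (f - t) / (f * (c - t))
Numerator = 100 * 42.89 * (4.22 - 0.43)
= 100 * 42.89 * 3.79
= 16255.31
Denominator = 4.22 * (42.89 - 0.43)
= 4.22 * 42.46
= 179.1812
R = 16255.31 / 179.1812
= 90.72%

90.72%


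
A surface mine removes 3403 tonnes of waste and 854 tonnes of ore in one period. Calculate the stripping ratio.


3.9848

Stripping ratio = waste tonnage / ore tonnage
= 3403 / 854
= 3.9848


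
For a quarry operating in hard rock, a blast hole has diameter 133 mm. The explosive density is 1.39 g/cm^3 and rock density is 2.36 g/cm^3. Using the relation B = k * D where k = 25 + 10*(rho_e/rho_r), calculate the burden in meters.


First, compute k:
rho_e / rho_r = 1.39 / 2.36 = 0.5889830508
k = 25 + 10 * 0.5889830508 = 30.88983051
Then, compute burden:
B = k * D / 1000 = 30.88983051 * 133 / 1000
= 4108.347458 / 1000
= 4.1083 m

4.1083 m


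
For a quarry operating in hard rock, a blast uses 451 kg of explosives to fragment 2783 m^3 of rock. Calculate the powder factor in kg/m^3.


0.1621 kg/m^3

Powder factor = explosive mass / rock volume
= 451 / 2783
= 0.1621 kg/m^3


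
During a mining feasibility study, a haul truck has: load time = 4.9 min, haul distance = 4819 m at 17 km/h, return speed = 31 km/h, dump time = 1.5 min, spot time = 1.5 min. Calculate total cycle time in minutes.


34.2353 min

Convert haul speed to m/min: 17 * 1000/60 = 283.3333333 m/min
Haul time = 4819 / 283.3333333 = 17.00823529 min
Convert return speed to m/min: 31 * 1000/60 = 516.6666667 m/min
Return time = 4819 / 516.6666667 = 9.327096774 min
Total cycle time:
= 4.9 + 17.00823529 + 1.5 + 9.327096774 + 1.5
= 34.2353 min


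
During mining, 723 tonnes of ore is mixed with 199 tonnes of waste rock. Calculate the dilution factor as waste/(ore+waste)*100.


21.5835%

Total material = ore + waste
= 723 + 199 = 922 tonnes
Dilution = waste / total * 100
= 199 / 922 * 100
= 0.215835141 * 100
= 21.5835%


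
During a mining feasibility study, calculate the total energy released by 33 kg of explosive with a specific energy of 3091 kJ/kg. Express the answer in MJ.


102.003 MJ

Energy = mass * specific_energy / 1000
= 33 * 3091 / 1000
= 102003 / 1000
= 102.003 MJ


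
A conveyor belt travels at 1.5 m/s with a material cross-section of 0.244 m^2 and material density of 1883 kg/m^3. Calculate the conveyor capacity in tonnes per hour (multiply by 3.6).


Volumetric flow = speed * area
= 1.5 * 0.244 = 0.366 m^3/s
Mass flow = volumetric * density
= 0.366 * 1883 = 689.178 kg/s
Convert to t/h: multiply by 3.6
Capacity = 689.178 * 3.6
= 2481.0408 t/h

2481.0408 t/h


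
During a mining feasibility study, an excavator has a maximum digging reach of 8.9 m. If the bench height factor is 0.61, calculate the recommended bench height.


Bench height = reach * factor
= 8.9 * 0.61
= 5.429 m

5.429 m


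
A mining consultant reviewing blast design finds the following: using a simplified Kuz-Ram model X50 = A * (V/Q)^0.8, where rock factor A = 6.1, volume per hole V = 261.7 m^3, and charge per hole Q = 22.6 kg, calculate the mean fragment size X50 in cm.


43.2799 cm

Compute V/Q:
V/Q = 261.7 / 22.6 = 11.57964602
Raise to the power 0.8:
(V/Q)^0.8 = 11.57964602^0.8 = 7.095062521
Multiply by A:
X50 = 6.1 * 7.095062521
= 43.2799 cm


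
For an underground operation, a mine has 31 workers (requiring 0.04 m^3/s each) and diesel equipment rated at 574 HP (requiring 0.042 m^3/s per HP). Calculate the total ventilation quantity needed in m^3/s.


Airflow for workers:
Q_people = 31 * 0.04 = 1.24 m^3/s
Airflow for diesel equipment:
Q_diesel = 574 * 0.042 = 24.108 m^3/s
Total ventilation:
Q_total = 1.24 + 24.108
= 25.348 m^3/s

25.348 m^3/s


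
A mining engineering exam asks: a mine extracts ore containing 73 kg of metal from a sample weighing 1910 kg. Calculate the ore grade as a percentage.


Ore grade = (metal mass / ore mass) * 100
= (73 / 1910) * 100
= 0.03821989529 * 100
= 3.822%

3.822%


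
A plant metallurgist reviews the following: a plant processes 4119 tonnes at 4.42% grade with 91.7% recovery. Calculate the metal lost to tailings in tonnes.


Total metal in feed:
= 4119 * 4.42 / 100 = 182.0598 tonnes
Metal recovered:
= 182.0598 * 91.7 / 100 = 166.9488366 tonnes
Metal lost to tailings:
= 182.0598 - 166.9488366
= 15.111 tonnes

15.111 tonnes


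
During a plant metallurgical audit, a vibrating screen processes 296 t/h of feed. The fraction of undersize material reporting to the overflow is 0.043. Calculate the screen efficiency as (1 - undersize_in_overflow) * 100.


95.7%

Screen efficiency = (1 - fraction of undersize in overflow) * 100
= (1 - 0.043) * 100
= 0.957 * 100
= 95.7%


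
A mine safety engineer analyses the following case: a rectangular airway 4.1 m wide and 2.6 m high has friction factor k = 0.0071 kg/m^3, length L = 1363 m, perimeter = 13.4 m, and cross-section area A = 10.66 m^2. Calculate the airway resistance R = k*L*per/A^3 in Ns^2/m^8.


Compute the numerator:
k * L * per = 0.0071 * 1363 * 13.4
= 129.67582
Compute the denominator:
A^3 = 10.66^3 = 1211.355496
Resistance:
R = 129.67582 / 1211.355496
= 0.1071 Ns^2/m^8

0.1071 Ns^2/m^8


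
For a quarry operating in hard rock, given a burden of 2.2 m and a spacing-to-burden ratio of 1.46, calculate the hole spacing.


Spacing = burden * ratio
= 2.2 * 1.46
= 3.212 m

3.212 m


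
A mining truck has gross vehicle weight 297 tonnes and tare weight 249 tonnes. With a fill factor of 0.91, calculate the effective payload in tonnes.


Maximum payload = gross - tare
= 297 - 249 = 48 tonnes
Effective payload = max payload * fill factor
= 48 * 0.91
= 43.68 tonnes

43.68 tonnes


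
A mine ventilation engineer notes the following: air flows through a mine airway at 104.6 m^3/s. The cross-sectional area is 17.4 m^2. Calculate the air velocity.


6.0115 m/s

Velocity = flow rate / cross-sectional area
= 104.6 / 17.4
= 6.0115 m/s


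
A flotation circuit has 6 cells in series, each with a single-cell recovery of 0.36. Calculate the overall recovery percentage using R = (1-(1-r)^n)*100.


Complement of single-cell recovery:
1 - r = 1 - 0.36 = 0.64
Raise to power n:
(1 - r)^6 = 0.64^6 = 0.06871947674
Overall recovery:
R = (1 - 0.06871947674) * 100
= 93.1281%

93.1281%


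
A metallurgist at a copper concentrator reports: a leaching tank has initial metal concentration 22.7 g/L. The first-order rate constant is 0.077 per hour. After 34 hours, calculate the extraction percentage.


Compute the exponent:
-k * t = -0.077 * 34 = -2.618
Remaining concentration:
C = 22.7 * exp(-2.618)
= 22.7 * 0.07294861426
= 1.655933544 g/L
Extracted = 22.7 - 1.655933544 = 21.04406646 g/L
Extraction % = 21.04406646 / 22.7 * 100
= 92.7051%

92.7051%


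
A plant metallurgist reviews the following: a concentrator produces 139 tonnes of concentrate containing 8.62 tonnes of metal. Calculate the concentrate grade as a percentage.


6.2014%

Grade = (metal in concentrate / concentrate mass) * 100
= (8.62 / 139) * 100
= 0.06201438849 * 100
= 6.2014%


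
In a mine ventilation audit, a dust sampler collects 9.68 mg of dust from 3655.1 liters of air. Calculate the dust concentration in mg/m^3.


Convert liters to m^3: 1 m^3 = 1000 L
Concentration = mass / volume * 1000
= 9.68 / 3655.1 * 1000
= 0.002648354354 * 1000
= 2.6484 mg/m^3

2.6484 mg/m^3


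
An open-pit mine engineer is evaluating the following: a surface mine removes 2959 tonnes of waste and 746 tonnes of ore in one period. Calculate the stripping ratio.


3.9665

Stripping ratio = waste tonnage / ore tonnage
= 2959 / 746
= 3.9665


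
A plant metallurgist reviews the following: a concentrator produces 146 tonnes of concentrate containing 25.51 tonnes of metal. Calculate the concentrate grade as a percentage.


Grade = (metal in concentrate / concentrate mass) * 100
= (25.51 / 146) * 100
= 0.1747260274 * 100
= 17.4726%

17.4726%


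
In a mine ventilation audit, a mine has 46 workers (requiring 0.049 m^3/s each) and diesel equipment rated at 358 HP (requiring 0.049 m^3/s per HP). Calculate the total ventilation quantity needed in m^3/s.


Airflow for workers:
Q_people = 46 * 0.049 = 2.254 m^3/s
Airflow for diesel equipment:
Q_diesel = 358 * 0.049 = 17.542 m^3/s
Total ventilation:
Q_total = 2.254 + 17.542
= 19.796 m^3/s

19.796 m^3/s


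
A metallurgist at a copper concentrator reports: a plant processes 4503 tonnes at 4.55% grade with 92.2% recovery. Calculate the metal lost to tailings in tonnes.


15.9811 tonnes

Total metal in feed:
= 4503 * 4.55 / 100 = 204.8865 tonnes
Metal recovered:
= 204.8865 * 92.2 / 100 = 188.905353 tonnes
Metal lost to tailings:
= 204.8865 - 188.905353
= 15.9811 tonnes


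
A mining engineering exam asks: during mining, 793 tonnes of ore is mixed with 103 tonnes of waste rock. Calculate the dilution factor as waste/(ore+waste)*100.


Total material = ore + waste
= 793 + 103 = 896 tonnes
Dilution = waste / total * 100
= 103 / 896 * 100
= 0.1149553571 * 100
= 11.4955%

11.4955%


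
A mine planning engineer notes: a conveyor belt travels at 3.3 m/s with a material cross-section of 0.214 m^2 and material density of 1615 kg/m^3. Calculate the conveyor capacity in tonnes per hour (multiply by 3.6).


Volumetric flow = speed * area
= 3.3 * 0.214 = 0.7062 m^3/s
Mass flow = volumetric * density
= 0.7062 * 1615 = 1140.513 kg/s
Convert to t/h: multiply by 3.6
Capacity = 1140.513 * 3.6
= 4105.8468 t/h

4105.8468 t/h


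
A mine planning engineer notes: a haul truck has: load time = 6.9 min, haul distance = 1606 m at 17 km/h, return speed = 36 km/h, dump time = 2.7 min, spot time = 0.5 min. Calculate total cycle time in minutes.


Convert haul speed to m/min: 17 * 1000/60 = 283.3333333 m/min
Haul time = 1606 / 283.3333333 = 5.668235294 min
Convert return speed to m/min: 36 * 1000/60 = 600 m/min
Return time = 1606 / 600 = 2.676666667 min
Total cycle time:
= 6.9 + 5.668235294 + 2.7 + 2.676666667 + 0.5
= 18.4449 min

18.4449 min


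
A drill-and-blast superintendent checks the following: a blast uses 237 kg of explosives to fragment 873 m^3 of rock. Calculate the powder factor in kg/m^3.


0.2715 kg/m^3

Powder factor = explosive mass / rock volume
= 237 / 873
= 0.2715 kg/m^3


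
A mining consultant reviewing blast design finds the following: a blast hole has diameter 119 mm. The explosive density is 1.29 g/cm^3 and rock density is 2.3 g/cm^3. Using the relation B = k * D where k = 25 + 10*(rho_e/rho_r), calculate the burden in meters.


First, compute k:
rho_e / rho_r = 1.29 / 2.3 = 0.5608695652
k = 25 + 10 * 0.5608695652 = 30.60869565
Then, compute burden:
B = k * D / 1000 = 30.60869565 * 119 / 1000
= 3642.434783 / 1000
= 3.6424 m

3.6424 m


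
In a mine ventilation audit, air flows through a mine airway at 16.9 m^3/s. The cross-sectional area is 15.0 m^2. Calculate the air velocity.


1.1267 m/s

Velocity = flow rate / cross-sectional area
= 16.9 / 15.0
= 1.1267 m/s


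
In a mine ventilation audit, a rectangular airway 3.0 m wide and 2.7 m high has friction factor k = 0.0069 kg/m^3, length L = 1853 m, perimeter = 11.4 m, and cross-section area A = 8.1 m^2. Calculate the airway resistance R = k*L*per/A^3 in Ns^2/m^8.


0.2743 Ns^2/m^8

Compute the numerator:
k * L * per = 0.0069 * 1853 * 11.4
= 145.75698
Compute the denominator:
A^3 = 8.1^3 = 531.441
Resistance:
R = 145.75698 / 531.441
= 0.2743 Ns^2/m^8


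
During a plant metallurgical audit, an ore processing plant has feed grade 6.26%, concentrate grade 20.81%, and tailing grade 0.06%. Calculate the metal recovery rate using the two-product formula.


Using the two-product formula:
R = 100 * c * (f - t) / (f * (c - t))
Numerator = 100 * 20.81 * (6.26 - 0.06)
= 100 * 20.81 * 6.2
= 12902.2
Denominator = 6.26 * (20.81 - 0.06)
= 6.26 * 20.75
= 129.895
R = 12902.2 / 129.895
= 99.3279%

99.3279%


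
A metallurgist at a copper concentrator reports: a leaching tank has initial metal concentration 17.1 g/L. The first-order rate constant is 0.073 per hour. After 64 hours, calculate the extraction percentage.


99.0646%

Compute the exponent:
-k * t = -0.073 * 64 = -4.672
Remaining concentration:
C = 17.1 * exp(-4.672)
= 17.1 * 0.00935354372
= 0.1599455976 g/L
Extracted = 17.1 - 0.1599455976 = 16.9400544 g/L
Extraction % = 16.9400544 / 17.1 * 100
= 99.0646%


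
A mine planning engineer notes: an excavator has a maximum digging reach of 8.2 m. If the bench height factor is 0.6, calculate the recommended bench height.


4.92 m

Bench height = reach * factor
= 8.2 * 0.6
= 4.92 m


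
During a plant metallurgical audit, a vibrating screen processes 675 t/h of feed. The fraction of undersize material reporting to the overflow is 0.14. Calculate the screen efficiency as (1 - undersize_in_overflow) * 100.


Screen efficiency = (1 - fraction of undersize in overflow) * 100
= (1 - 0.14) * 100
= 0.86 * 100
= 86.0%

86.0%


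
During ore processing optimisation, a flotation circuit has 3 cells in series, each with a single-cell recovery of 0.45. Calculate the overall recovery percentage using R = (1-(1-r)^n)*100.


Complement of single-cell recovery:
1 - r = 1 - 0.45 = 0.55
Raise to power n:
(1 - r)^3 = 0.55^3 = 0.166375
Overall recovery:
R = (1 - 0.166375) * 100
= 83.3625%

83.3625%


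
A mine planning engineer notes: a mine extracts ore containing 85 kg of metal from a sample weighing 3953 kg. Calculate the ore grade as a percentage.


Ore grade = (metal mass / ore mass) * 100
= (85 / 3953) * 100
= 0.02150265621 * 100
= 2.1503%

2.1503%


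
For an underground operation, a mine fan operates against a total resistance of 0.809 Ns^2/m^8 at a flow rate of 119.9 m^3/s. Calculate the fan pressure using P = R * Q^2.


Compute Q^2:
Q^2 = 119.9^2 = 14376.01
Compute pressure:
P = R * Q^2 = 0.809 * 14376.01
= 11630.1921 Pa

11630.1921 Pa


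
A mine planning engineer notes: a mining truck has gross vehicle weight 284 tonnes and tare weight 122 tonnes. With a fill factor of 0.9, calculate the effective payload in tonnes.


145.8 tonnes

Maximum payload = gross - tare
= 284 - 122 = 162 tonnes
Effective payload = max payload * fill factor
= 162 * 0.9
= 145.8 tonnes


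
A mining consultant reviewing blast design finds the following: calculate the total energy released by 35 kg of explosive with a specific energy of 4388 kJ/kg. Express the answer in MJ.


Energy = mass * specific_energy / 1000
= 35 * 4388 / 1000
= 153580 / 1000
= 153.58 MJ

153.58 MJ


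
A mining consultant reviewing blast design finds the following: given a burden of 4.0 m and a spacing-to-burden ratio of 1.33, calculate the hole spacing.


5.32 m

Spacing = burden * ratio
= 4.0 * 1.33
= 5.32 m


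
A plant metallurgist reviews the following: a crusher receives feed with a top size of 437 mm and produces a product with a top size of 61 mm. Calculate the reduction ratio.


7.1639

Reduction ratio = feed size / product size
= 437 / 61
= 7.1639


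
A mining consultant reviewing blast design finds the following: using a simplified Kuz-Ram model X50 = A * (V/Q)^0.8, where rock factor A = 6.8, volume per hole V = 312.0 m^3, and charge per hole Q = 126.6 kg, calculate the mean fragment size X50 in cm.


Compute V/Q:
V/Q = 312.0 / 126.6 = 2.464454976
Raise to the power 0.8:
(V/Q)^0.8 = 2.464454976^0.8 = 2.057674666
Multiply by A:
X50 = 6.8 * 2.057674666
= 13.9922 cm

13.9922 cm


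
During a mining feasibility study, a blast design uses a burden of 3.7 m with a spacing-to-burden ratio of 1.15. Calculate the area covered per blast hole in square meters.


First, find the spacing:
Spacing = burden * ratio = 3.7 * 1.15
= 4.255 m
Then, calculate the area:
Area = burden * spacing = 3.7 * 4.255
= 15.7435 m^2

15.7435 m^2


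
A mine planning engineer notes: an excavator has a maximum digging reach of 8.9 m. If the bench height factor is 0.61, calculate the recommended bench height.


Bench height = reach * factor
= 8.9 * 0.61
= 5.429 m

5.429 m


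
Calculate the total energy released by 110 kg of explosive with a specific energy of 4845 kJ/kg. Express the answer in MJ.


532.95 MJ

Energy = mass * specific_energy / 1000
= 110 * 4845 / 1000
= 532950 / 1000
= 532.95 MJ


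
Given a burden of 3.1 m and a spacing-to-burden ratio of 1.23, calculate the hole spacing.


3.813 m

Spacing = burden * ratio
= 3.1 * 1.23
= 3.813 m


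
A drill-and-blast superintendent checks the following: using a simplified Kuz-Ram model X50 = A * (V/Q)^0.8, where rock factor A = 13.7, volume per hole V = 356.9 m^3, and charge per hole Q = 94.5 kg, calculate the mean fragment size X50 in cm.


Compute V/Q:
V/Q = 356.9 / 94.5 = 3.776719577
Raise to the power 0.8:
(V/Q)^0.8 = 3.776719577^0.8 = 2.895288141
Multiply by A:
X50 = 13.7 * 2.895288141
= 39.6654 cm

39.6654 cm


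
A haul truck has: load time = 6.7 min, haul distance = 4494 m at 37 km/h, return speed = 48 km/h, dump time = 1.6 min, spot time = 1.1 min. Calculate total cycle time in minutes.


Convert haul speed to m/min: 37 * 1000/60 = 616.6666667 m/min
Haul time = 4494 / 616.6666667 = 7.287567568 min
Convert return speed to m/min: 48 * 1000/60 = 800 m/min
Return time = 4494 / 800 = 5.6175 min
Total cycle time:
= 6.7 + 7.287567568 + 1.6 + 5.6175 + 1.1
= 22.3051 min

22.3051 min


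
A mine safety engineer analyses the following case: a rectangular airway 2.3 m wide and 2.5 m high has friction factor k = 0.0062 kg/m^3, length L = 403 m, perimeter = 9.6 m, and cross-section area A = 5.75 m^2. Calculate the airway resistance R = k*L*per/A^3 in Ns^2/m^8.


Compute the numerator:
k * L * per = 0.0062 * 403 * 9.6
= 23.98656
Compute the denominator:
A^3 = 5.75^3 = 190.109375
Resistance:
R = 23.98656 / 190.109375
= 0.1262 Ns^2/m^8

0.1262 Ns^2/m^8


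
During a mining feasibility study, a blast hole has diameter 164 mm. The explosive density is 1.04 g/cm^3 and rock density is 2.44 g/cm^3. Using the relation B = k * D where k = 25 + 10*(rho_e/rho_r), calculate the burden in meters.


First, compute k:
rho_e / rho_r = 1.04 / 2.44 = 0.4262295082
k = 25 + 10 * 0.4262295082 = 29.26229508
Then, compute burden:
B = k * D / 1000 = 29.26229508 * 164 / 1000
= 4799.016393 / 1000
= 4.799 m

4.799 m


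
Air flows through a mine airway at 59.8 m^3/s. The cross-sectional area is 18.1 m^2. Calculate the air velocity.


3.3039 m/s

Velocity = flow rate / cross-sectional area
= 59.8 / 18.1
= 3.3039 m/s
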